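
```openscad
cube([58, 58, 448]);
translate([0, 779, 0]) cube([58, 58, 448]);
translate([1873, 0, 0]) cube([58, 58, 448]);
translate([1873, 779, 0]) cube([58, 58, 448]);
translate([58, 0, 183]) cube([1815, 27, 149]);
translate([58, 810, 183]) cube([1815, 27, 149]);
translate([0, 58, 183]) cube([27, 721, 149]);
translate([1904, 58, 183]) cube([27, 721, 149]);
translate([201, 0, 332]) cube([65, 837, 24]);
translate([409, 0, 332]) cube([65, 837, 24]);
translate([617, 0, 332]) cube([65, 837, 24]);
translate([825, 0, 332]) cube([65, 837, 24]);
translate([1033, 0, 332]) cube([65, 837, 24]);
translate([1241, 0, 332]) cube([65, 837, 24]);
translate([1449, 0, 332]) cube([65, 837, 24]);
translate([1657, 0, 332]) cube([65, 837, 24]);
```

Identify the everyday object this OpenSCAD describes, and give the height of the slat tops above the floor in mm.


A bed frame. The slat-top height is 356 mm.

Four posts, four rails, and a row of slats — a bed frame. Slats sit on the rails at z = 183 + 149 = 332; with slat thickness 24, the top is 356 mm.


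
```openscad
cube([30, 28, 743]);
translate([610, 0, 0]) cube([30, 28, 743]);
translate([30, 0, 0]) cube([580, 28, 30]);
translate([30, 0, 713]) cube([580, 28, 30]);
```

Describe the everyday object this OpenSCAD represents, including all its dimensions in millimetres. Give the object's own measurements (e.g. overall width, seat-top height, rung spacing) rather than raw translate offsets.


A rectangular picture frame lying in the x–z plane (depth along y). The opening is 580 mm wide (x) by 683 mm tall (z), surrounded by a border 30 mm wide on all four sides. The frame is 28 mm deep and is made of two full-height vertical stiles with two horizontal rails fitted between them.


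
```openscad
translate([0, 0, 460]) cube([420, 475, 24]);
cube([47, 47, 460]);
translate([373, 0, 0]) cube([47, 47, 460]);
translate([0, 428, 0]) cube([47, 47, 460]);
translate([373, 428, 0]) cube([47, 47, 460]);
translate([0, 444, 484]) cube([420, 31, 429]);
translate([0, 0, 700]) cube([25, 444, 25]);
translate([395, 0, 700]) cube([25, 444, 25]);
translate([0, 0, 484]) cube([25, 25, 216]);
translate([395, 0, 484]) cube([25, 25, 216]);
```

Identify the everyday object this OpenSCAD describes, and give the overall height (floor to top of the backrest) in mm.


A chair. The overall height is 913 mm.

A slab on four corner posts with a tall panel at the back — a chair. The seat slab sits at z = 460 with thickness 24, and the 429 mm backrest starts at the seat top, so the overall height is 460 + 24 + 429 = 913 mm.


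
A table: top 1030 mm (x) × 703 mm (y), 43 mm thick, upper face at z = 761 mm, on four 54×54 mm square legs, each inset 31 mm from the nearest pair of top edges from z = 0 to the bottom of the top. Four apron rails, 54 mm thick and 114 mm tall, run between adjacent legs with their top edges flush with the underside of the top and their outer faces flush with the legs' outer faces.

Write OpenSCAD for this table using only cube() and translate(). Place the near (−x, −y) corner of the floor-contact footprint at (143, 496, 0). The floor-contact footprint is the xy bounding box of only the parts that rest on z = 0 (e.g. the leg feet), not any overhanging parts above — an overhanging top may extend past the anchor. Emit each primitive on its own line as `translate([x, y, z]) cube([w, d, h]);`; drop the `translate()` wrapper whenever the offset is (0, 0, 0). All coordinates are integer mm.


translate([112, 465, 718]) cube([1030, 703, 43]);
translate([143, 496, 0]) cube([54, 54, 718]);
translate([1057, 496, 0]) cube([54, 54, 718]);
translate([143, 1083, 0]) cube([54, 54, 718]);
translate([1057, 1083, 0]) cube([54, 54, 718]);
translate([197, 496, 604]) cube([860, 54, 114]);
translate([197, 1083, 604]) cube([860, 54, 114]);
translate([143, 550, 604]) cube([54, 533, 114]);
translate([1057, 550, 604]) cube([54, 533, 114]);


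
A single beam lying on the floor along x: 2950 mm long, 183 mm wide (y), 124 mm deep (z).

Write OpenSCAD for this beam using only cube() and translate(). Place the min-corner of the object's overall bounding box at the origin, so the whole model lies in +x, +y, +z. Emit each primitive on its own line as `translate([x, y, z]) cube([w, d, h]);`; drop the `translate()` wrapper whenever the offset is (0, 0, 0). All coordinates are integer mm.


cube([2950, 183, 124]);


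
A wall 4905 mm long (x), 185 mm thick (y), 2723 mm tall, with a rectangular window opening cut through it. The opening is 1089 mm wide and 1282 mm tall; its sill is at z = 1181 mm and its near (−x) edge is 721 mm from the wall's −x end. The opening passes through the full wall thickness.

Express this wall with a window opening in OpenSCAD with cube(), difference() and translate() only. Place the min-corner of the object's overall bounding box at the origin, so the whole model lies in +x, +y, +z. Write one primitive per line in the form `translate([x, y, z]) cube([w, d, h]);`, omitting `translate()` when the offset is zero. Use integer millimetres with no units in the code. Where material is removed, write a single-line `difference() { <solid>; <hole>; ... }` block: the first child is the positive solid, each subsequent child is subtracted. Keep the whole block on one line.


difference() { cube([4905, 185, 2723]); translate([721, 0, 1181]) cube([1089, 185, 1282]); }


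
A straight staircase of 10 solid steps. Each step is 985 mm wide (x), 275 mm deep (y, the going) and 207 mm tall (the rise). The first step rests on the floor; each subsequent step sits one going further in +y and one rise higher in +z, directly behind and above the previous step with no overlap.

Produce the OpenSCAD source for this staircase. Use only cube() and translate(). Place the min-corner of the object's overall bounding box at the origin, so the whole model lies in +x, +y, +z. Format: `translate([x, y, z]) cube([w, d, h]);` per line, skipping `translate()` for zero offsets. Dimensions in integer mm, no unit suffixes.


cube([985, 275, 207]);
translate([0, 275, 207]) cube([985, 275, 207]);
translate([0, 550, 414]) cube([985, 275, 207]);
translate([0, 825, 621]) cube([985, 275, 207]);
translate([0, 1100, 828]) cube([985, 275, 207]);
translate([0, 1375, 1035]) cube([985, 275, 207]);
translate([0, 1650, 1242]) cube([985, 275, 207]);
translate([0, 1925, 1449]) cube([985, 275, 207]);
translate([0, 2200, 1656]) cube([985, 275, 207]);
translate([0, 2475, 1863]) cube([985, 275, 207]);


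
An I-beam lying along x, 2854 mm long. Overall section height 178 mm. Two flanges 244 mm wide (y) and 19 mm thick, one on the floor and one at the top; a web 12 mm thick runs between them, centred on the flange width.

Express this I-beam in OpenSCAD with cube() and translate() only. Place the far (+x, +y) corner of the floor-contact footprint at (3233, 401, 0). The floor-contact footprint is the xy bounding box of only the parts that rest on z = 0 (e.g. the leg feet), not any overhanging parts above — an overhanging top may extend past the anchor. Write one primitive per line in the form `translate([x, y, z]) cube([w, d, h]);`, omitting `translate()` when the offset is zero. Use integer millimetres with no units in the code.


translate([379, 157, 0]) cube([2854, 244, 19]);
translate([379, 273, 19]) cube([2854, 12, 140]);
translate([379, 157, 159]) cube([2854, 244, 19]);


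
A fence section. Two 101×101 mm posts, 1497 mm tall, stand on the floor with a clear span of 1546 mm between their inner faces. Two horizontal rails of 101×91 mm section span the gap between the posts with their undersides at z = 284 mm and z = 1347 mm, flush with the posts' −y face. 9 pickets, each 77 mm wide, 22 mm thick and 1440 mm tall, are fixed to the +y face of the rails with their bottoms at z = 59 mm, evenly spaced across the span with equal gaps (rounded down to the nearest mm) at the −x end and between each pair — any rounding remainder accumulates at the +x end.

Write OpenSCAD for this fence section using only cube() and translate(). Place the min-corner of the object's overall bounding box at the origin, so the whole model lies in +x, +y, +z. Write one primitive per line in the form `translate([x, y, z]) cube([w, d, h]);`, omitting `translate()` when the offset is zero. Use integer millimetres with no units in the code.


cube([101, 101, 1497]);
translate([1647, 0, 0]) cube([101, 101, 1497]);
translate([101, 0, 284]) cube([1546, 101, 91]);
translate([101, 0, 1347]) cube([1546, 101, 91]);
translate([186, 101, 59]) cube([77, 22, 1440]);
translate([348, 101, 59]) cube([77, 22, 1440]);
translate([510, 101, 59]) cube([77, 22, 1440]);
translate([672, 101, 59]) cube([77, 22, 1440]);
translate([834, 101, 59]) cube([77, 22, 1440]);
translate([996, 101, 59]) cube([77, 22, 1440]);
translate([1158, 101, 59]) cube([77, 22, 1440]);
translate([1320, 101, 59]) cube([77, 22, 1440]);
translate([1482, 101, 59]) cube([77, 22, 1440]);


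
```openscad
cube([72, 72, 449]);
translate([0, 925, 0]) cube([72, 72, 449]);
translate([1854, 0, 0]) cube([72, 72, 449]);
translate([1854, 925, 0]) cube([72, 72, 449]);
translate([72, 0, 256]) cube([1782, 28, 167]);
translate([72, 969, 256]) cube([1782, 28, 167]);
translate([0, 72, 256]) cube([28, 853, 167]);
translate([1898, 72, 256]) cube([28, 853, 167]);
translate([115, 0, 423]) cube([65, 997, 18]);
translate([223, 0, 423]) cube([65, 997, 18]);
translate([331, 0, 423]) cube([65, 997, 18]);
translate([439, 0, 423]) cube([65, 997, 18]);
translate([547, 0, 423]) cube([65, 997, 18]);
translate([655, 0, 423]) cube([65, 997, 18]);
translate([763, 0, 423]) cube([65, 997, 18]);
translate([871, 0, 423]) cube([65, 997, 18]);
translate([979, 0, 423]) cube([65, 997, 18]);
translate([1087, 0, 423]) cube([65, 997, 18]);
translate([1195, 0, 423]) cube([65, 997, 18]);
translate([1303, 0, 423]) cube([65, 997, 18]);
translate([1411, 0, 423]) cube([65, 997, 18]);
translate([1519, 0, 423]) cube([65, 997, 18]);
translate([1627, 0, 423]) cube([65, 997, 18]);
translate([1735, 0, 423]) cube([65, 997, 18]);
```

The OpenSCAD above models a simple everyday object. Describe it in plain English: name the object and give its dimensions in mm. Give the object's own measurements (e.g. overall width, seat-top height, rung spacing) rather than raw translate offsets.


A bed frame 1926 mm long (x) by 997 mm wide (y). Four 72×72 mm corner posts, 449 mm tall, at the corners of the footprint. Four rails of 28 mm thickness and 167 mm height run between adjacent posts with their undersides at z = 256 mm, their outer faces flush with the outside of the frame (the two x-running rails run between the posts' inner faces; the two y-running rails run between the posts' inner faces). 16 slats, each 65 mm wide (x) and 18 mm thick, lie across the top of the two x-running rails, running the full 997 mm width of the frame in y; along x they sit between the end posts with a 43 mm gap after the −x posts and between neighbouring slats, leaving 54 mm before the +x posts.


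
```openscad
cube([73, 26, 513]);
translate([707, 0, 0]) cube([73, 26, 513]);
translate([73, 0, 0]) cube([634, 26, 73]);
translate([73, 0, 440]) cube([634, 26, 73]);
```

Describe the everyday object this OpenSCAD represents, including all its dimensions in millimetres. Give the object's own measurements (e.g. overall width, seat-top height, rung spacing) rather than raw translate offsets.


A rectangular picture frame lying in the x–z plane (depth along y). The opening is 634 mm wide (x) by 367 mm tall (z), surrounded by a border 73 mm wide on all four sides. The frame is 26 mm deep and is made of two full-height vertical stiles with two horizontal rails fitted between them.


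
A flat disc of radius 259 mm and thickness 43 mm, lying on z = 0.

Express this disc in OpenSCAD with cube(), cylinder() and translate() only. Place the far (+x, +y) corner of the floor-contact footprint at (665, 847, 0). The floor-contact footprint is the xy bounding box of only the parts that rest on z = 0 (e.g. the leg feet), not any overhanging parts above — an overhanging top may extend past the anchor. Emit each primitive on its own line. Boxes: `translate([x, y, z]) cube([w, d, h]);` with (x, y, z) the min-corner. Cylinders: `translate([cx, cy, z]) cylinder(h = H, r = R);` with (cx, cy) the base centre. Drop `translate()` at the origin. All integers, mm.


translate([406, 588, 0]) cylinder(h = 43, r = 259);


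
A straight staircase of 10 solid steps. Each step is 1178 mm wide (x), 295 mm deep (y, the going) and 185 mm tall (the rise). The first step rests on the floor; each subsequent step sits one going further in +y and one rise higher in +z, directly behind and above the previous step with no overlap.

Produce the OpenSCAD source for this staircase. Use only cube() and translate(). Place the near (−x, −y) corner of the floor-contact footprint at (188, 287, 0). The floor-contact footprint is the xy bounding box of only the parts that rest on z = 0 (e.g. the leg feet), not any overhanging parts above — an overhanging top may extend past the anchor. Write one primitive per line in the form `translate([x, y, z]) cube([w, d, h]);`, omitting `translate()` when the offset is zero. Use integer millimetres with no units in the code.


translate([188, 287, 0]) cube([1178, 295, 185]);
translate([188, 582, 185]) cube([1178, 295, 185]);
translate([188, 877, 370]) cube([1178, 295, 185]);
translate([188, 1172, 555]) cube([1178, 295, 185]);
translate([188, 1467, 740]) cube([1178, 295, 185]);
translate([188, 1762, 925]) cube([1178, 295, 185]);
translate([188, 2057, 1110]) cube([1178, 295, 185]);
translate([188, 2352, 1295]) cube([1178, 295, 185]);
translate([188, 2647, 1480]) cube([1178, 295, 185]);
translate([188, 2942, 1665]) cube([1178, 295, 185]);


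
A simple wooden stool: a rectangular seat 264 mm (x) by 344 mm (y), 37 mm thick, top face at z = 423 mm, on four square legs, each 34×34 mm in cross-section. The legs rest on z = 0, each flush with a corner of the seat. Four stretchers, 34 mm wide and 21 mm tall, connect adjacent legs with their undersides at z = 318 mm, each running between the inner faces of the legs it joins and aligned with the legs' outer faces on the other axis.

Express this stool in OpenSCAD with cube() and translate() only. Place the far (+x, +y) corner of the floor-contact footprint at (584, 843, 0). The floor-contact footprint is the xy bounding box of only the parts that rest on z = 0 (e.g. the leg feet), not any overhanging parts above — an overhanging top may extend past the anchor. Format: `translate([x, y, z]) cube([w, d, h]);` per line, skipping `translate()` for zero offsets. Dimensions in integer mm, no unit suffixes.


// leg_h = 423 - 37 = 386
// stretcher span = 264 - 2*34 = 196
translate([320, 499, 386]) cube([264, 344, 37]);
translate([320, 499, 0]) cube([34, 34, 386]);
translate([550, 499, 0]) cube([34, 34, 386]);
translate([320, 809, 0]) cube([34, 34, 386]);
translate([550, 809, 0]) cube([34, 34, 386]);
translate([354, 499, 318]) cube([196, 34, 21]);
translate([354, 809, 318]) cube([196, 34, 21]);
translate([320, 533, 318]) cube([34, 276, 21]);
translate([550, 533, 318]) cube([34, 276, 21]);


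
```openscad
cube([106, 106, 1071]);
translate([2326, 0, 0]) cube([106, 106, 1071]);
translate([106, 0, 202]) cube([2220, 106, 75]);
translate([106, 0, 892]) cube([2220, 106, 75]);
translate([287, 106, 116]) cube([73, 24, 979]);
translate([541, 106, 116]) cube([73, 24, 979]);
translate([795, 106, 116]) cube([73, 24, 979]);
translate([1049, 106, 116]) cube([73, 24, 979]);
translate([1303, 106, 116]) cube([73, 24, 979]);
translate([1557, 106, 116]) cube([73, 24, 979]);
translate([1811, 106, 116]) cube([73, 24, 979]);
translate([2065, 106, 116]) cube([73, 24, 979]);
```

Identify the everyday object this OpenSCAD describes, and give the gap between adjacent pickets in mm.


A fence section. The picket gap is 181 mm.

Two posts, two rails, 8 pickets — a fence section. Span 2220 mm holds 8 pickets of 73 mm with 9 equal gaps: ⌊(2220 − 8·73) / 9⌋ = 181 mm.


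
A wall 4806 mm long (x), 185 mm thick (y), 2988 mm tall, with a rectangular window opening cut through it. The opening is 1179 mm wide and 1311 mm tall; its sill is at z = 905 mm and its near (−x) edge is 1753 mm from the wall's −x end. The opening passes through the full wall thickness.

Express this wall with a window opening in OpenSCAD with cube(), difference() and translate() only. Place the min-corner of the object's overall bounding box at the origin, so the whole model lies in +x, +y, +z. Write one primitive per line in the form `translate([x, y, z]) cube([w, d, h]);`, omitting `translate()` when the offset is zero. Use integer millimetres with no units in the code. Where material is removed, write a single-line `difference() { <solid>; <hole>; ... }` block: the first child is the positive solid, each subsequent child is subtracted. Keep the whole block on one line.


difference() { cube([4806, 185, 2988]); translate([1753, 0, 905]) cube([1179, 185, 1311]); }


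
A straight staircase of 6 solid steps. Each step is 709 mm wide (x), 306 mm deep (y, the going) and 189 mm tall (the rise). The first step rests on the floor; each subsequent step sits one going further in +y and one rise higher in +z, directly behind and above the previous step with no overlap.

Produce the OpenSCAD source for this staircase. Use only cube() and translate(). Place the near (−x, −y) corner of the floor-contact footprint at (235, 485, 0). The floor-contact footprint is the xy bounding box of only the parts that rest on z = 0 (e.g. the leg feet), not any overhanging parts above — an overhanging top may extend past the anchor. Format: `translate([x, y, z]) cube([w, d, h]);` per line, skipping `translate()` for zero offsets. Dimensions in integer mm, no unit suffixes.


translate([235, 485, 0]) cube([709, 306, 189]);
translate([235, 791, 189]) cube([709, 306, 189]);
translate([235, 1097, 378]) cube([709, 306, 189]);
translate([235, 1403, 567]) cube([709, 306, 189]);
translate([235, 1709, 756]) cube([709, 306, 189]);
translate([235, 2015, 945]) cube([709, 306, 189]);


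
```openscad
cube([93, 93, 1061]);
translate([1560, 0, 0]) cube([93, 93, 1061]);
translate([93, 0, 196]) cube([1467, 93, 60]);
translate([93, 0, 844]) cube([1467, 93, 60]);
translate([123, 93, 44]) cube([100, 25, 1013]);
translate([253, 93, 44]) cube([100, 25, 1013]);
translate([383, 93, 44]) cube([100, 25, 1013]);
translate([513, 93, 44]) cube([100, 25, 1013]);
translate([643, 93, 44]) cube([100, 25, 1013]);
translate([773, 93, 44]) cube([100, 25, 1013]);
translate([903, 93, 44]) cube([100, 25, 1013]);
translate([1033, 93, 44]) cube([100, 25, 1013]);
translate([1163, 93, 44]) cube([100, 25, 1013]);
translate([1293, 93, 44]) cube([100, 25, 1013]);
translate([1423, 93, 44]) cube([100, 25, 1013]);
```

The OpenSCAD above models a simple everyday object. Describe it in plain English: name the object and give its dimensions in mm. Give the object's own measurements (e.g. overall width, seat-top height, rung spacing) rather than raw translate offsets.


A fence section. Two 93×93 mm posts, 1061 mm tall, stand on the floor with a clear span of 1467 mm between their inner faces. Two horizontal rails of 93×60 mm section span the gap between the posts with their undersides at z = 196 mm and z = 844 mm, flush with the posts' −y face. 11 pickets, each 100 mm wide, 25 mm thick and 1013 mm tall, are fixed to the +y face of the rails with their bottoms at z = 44 mm, spaced across the span with a 30 mm gap after the −x post and between neighbouring pickets, with 37 mm left before the +x post.


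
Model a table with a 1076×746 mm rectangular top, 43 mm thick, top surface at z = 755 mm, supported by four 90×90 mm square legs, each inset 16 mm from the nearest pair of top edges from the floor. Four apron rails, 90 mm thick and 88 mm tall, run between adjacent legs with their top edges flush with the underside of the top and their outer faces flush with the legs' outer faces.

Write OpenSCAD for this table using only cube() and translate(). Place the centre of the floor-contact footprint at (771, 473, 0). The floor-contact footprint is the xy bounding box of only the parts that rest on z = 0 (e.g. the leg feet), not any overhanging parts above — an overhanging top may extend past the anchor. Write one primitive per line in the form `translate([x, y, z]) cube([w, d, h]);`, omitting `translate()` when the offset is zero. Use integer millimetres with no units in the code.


// leg_h = 755 - 43 = 712
// apron z = 712 - 88 = 624
translate([233, 100, 712]) cube([1076, 746, 43]);
translate([249, 116, 0]) cube([90, 90, 712]);
translate([1203, 116, 0]) cube([90, 90, 712]);
translate([249, 740, 0]) cube([90, 90, 712]);
translate([1203, 740, 0]) cube([90, 90, 712]);
translate([339, 116, 624]) cube([864, 90, 88]);
translate([339, 740, 624]) cube([864, 90, 88]);
translate([249, 206, 624]) cube([90, 534, 88]);
translate([1203, 206, 624]) cube([90, 534, 88]);


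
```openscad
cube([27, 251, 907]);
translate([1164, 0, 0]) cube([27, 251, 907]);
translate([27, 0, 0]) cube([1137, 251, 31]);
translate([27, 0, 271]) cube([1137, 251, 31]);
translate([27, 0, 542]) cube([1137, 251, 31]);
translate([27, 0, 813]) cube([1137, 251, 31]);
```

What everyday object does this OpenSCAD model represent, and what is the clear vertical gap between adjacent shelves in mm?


A bookshelf. The clear shelf gap is 240 mm.

Two tall side panels with 4 horizontal boards between them — a bookshelf. The first two shelf undersides are at z = 0 and z = 271; with shelf thickness 31, the clear gap is 271 − 0 − 31 = 240 mm.


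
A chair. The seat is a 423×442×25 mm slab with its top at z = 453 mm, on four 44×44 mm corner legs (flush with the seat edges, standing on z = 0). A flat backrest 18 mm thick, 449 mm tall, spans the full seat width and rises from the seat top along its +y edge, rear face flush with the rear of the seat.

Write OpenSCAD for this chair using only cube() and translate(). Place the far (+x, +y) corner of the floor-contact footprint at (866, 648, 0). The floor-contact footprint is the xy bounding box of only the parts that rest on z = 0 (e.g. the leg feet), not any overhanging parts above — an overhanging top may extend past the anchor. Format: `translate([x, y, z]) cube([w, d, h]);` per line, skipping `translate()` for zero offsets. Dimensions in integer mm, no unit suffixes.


translate([443, 206, 428]) cube([423, 442, 25]);
translate([443, 206, 0]) cube([44, 44, 428]);
translate([822, 206, 0]) cube([44, 44, 428]);
translate([443, 604, 0]) cube([44, 44, 428]);
translate([822, 604, 0]) cube([44, 44, 428]);
translate([443, 630, 453]) cube([423, 18, 449]);


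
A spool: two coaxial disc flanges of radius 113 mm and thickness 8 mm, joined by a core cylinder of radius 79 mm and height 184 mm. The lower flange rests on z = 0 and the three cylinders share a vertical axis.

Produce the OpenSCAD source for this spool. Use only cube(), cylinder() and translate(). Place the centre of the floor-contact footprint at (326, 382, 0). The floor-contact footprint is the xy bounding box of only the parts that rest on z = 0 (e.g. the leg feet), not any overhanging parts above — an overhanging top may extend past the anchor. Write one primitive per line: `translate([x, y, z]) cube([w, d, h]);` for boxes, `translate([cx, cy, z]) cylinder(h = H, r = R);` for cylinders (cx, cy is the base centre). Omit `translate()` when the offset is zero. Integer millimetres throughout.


translate([326, 382, 0]) cylinder(h = 8, r = 113);
translate([326, 382, 8]) cylinder(h = 184, r = 79);
translate([326, 382, 192]) cylinder(h = 8, r = 113);


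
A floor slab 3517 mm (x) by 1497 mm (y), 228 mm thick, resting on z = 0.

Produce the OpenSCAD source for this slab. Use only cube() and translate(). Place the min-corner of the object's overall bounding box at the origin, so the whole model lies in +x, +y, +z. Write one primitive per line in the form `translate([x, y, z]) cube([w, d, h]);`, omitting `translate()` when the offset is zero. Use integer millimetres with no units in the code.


cube([3517, 1497, 228]);


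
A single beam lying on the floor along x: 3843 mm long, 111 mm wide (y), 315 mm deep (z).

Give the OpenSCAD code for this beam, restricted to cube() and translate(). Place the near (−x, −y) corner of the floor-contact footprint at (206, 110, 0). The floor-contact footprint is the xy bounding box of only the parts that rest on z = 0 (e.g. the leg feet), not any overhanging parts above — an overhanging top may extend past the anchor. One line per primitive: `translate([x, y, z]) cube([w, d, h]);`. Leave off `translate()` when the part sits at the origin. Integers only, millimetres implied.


translate([206, 110, 0]) cube([3843, 111, 315]);


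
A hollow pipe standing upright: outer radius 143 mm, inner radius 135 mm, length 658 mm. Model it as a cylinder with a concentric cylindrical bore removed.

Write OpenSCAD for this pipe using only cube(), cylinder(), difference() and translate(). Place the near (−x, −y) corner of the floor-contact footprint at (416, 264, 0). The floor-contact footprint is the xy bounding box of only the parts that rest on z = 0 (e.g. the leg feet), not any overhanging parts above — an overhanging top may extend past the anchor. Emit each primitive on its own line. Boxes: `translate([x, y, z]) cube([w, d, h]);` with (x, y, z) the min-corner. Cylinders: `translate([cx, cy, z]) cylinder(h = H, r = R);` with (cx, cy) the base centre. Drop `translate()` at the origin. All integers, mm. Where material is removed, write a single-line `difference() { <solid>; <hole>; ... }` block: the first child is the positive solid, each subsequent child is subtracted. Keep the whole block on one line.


difference() { translate([559, 407, 0]) cylinder(h = 658, r = 143); translate([559, 407, 0]) cylinder(h = 658, r = 135); }


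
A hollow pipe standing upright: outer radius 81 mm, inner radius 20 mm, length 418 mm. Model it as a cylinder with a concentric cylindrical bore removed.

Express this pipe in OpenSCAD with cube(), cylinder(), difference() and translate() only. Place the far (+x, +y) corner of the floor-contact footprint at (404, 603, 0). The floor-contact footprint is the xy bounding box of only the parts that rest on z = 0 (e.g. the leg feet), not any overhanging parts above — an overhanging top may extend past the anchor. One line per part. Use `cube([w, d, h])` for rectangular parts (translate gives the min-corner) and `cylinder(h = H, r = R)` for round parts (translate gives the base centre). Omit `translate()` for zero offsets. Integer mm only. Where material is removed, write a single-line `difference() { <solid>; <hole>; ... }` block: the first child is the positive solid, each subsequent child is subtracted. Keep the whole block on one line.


difference() { translate([323, 522, 0]) cylinder(h = 418, r = 81); translate([323, 522, 0]) cylinder(h = 418, r = 20); }


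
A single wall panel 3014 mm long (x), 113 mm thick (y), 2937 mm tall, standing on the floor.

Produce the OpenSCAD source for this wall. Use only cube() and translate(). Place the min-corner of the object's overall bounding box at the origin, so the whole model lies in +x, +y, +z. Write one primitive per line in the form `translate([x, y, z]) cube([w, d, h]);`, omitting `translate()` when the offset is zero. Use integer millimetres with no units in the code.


cube([3014, 113, 2937]);


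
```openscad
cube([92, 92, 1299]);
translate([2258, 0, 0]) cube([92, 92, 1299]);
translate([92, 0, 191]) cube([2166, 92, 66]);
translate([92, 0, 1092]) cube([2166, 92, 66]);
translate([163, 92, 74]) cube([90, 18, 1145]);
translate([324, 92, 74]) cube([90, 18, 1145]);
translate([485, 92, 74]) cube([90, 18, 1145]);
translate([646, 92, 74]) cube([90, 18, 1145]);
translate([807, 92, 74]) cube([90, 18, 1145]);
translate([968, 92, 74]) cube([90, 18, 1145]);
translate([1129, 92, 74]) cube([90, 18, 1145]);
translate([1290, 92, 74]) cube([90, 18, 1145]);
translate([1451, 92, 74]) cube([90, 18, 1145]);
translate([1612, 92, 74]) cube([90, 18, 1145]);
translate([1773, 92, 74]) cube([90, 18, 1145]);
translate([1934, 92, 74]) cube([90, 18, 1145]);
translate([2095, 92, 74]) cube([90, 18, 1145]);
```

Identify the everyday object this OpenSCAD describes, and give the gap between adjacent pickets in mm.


A fence section. The picket gap is 71 mm.

Two posts, two rails, 13 pickets — a fence section. Span 2166 mm holds 13 pickets of 90 mm with 14 equal gaps: ⌊(2166 − 13·90) / 14⌋ = 71 mm.


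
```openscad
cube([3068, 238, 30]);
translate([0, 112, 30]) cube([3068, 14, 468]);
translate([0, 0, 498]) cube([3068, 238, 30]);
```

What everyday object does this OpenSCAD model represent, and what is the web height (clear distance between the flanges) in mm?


An I-beam. The web height is 468 mm.

Two wide flanges with a thin centred web — an I-beam. Overall 528 mm minus two 30 mm flanges gives a web of 528 − 2·30 = 468 mm.


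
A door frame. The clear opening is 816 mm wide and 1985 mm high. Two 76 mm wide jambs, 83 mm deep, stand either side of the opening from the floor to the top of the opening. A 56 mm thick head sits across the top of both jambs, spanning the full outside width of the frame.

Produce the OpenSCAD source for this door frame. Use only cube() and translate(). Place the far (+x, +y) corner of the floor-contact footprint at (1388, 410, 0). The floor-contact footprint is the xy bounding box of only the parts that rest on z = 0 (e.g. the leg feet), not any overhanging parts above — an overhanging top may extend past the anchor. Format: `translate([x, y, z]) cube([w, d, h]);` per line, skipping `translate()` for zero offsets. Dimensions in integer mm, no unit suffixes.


translate([420, 327, 0]) cube([76, 83, 1985]);
translate([1312, 327, 0]) cube([76, 83, 1985]);
translate([420, 327, 1985]) cube([968, 83, 56]);


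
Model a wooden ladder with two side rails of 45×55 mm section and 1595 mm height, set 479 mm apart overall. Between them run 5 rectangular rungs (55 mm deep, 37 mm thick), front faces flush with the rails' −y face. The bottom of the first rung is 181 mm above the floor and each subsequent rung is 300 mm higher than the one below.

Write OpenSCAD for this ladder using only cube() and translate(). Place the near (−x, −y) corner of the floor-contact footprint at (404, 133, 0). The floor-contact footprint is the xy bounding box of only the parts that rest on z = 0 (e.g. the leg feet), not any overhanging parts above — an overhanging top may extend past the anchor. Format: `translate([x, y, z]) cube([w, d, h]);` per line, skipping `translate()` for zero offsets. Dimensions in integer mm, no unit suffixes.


// rung span = 479 - 2*45 = 389
// rung[k] z = 181 + k*300
translate([404, 133, 0]) cube([45, 55, 1595]);
translate([838, 133, 0]) cube([45, 55, 1595]);
translate([449, 133, 181]) cube([389, 55, 37]);
translate([449, 133, 481]) cube([389, 55, 37]);
translate([449, 133, 781]) cube([389, 55, 37]);
translate([449, 133, 1081]) cube([389, 55, 37]);
translate([449, 133, 1381]) cube([389, 55, 37]);


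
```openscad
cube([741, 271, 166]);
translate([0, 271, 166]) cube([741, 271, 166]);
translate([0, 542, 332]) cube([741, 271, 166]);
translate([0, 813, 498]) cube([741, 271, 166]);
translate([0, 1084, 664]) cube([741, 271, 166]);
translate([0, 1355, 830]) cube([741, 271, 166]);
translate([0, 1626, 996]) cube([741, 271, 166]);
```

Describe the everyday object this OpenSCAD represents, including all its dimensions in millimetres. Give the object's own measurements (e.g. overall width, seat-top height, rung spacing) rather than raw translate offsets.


A straight staircase of 7 solid steps. Each step is 741 mm wide (x), 271 mm deep (y, the going) and 166 mm tall (the rise). The first step rests on the floor; each subsequent step sits one going further in +y and one rise higher in +z, directly behind and above the previous step with no overlap.


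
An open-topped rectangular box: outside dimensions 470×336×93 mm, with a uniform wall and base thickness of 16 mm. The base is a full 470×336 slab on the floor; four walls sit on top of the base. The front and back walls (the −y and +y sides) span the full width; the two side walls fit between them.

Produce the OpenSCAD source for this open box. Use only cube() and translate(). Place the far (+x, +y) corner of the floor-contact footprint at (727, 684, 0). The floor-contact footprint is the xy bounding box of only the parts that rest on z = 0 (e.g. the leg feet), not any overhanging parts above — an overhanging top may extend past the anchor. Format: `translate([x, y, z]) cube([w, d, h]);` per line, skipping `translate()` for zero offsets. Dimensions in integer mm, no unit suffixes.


translate([257, 348, 0]) cube([470, 336, 16]);
translate([257, 348, 16]) cube([470, 16, 77]);
translate([257, 668, 16]) cube([470, 16, 77]);
translate([257, 364, 16]) cube([16, 304, 77]);
translate([711, 364, 16]) cube([16, 304, 77]);


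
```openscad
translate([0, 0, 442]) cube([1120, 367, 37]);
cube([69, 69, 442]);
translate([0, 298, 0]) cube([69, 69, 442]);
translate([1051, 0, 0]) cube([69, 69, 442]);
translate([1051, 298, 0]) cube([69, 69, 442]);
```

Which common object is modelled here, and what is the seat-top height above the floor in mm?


A bench. The seat-top height is 479 mm.

A long slab on four corner posts — a bench. The slab sits at z = 442 with thickness 37, so the top is 442 + 37 = 479 mm.


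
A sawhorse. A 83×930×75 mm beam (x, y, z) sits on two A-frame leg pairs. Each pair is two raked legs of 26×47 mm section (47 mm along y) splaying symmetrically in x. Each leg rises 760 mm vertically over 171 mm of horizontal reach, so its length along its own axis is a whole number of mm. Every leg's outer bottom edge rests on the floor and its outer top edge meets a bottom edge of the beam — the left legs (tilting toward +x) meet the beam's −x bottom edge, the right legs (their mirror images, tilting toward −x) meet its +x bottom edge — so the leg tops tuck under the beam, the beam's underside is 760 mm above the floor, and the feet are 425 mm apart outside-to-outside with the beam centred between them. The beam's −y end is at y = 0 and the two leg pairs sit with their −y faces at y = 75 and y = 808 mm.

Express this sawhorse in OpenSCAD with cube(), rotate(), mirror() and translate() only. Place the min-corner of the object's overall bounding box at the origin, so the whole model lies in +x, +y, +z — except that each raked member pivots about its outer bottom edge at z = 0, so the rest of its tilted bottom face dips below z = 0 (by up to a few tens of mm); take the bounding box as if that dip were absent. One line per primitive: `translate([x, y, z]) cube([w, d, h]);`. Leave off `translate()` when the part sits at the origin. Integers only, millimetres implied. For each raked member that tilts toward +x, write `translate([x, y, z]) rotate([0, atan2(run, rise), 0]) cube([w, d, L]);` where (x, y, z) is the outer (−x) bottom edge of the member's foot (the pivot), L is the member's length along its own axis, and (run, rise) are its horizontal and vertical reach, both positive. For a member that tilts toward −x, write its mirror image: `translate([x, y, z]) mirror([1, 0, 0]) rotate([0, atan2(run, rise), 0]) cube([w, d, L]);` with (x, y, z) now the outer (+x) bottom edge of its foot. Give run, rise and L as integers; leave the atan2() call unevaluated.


// leg length = √(171² + 760²) = 779
// right-leg outer foot x = 2·171 + 83 = 425
// beam min-corner = (171, 0, 760)
translate([171, 0, 760]) cube([83, 930, 75]);
translate([0, 75, 0]) rotate([0, atan2(171, 760), 0]) cube([26, 47, 779]);
translate([425, 75, 0]) mirror([1, 0, 0]) rotate([0, atan2(171, 760), 0]) cube([26, 47, 779]);
translate([0, 808, 0]) rotate([0, atan2(171, 760), 0]) cube([26, 47, 779]);
translate([425, 808, 0]) mirror([1, 0, 0]) rotate([0, atan2(171, 760), 0]) cube([26, 47, 779]);


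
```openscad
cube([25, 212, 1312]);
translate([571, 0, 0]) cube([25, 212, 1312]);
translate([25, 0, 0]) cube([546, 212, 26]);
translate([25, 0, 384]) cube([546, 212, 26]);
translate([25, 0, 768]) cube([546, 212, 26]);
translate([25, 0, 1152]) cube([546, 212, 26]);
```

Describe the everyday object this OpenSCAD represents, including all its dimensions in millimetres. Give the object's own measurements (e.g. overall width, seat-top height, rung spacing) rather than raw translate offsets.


An open bookshelf. Two side panels, each 25 mm thick, 212 mm deep and 1312 mm tall, stand 596 mm apart (outside-to-outside). Between them sit 4 shelves, each 26 mm thick and 212 mm deep, spanning the full gap between the sides. The bottom shelf rests on the floor (its underside at z = 0) and the clear gap between one shelf's top and the next shelf's underside is 358 mm.


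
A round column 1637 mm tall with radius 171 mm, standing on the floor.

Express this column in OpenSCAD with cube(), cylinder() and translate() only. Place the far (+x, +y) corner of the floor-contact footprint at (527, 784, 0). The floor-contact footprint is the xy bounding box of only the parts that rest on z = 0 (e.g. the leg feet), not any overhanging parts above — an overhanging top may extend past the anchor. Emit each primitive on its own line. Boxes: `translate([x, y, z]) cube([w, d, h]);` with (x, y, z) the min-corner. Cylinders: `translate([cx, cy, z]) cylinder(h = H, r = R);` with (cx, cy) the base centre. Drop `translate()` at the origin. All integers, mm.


translate([356, 613, 0]) cylinder(h = 1637, r = 171);


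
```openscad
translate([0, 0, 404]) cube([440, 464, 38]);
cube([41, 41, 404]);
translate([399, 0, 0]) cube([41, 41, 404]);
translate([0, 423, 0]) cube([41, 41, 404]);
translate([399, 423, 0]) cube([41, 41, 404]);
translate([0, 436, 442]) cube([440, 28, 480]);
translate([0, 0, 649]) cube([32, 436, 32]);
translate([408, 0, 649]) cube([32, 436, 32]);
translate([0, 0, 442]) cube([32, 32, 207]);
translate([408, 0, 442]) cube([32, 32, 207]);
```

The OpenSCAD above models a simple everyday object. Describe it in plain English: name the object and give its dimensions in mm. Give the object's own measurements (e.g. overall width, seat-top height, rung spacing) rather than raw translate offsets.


A chair. The seat is a 440×464×38 mm slab with its top at z = 442 mm, on four 41×41 mm corner legs (flush with the seat edges, standing on z = 0). A flat backrest 28 mm thick, 480 mm tall, spans the full seat width and rises from the seat top along its +y edge, rear face flush with the rear of the seat. Two armrests of 32×32 mm section run along each side from the seat's front edge to the front of the backrest, top faces 239 mm above the seat top and outer faces flush with the seat's x-edges; a 32×32 mm post under the front of each armrest stands on the seat at the front corner.


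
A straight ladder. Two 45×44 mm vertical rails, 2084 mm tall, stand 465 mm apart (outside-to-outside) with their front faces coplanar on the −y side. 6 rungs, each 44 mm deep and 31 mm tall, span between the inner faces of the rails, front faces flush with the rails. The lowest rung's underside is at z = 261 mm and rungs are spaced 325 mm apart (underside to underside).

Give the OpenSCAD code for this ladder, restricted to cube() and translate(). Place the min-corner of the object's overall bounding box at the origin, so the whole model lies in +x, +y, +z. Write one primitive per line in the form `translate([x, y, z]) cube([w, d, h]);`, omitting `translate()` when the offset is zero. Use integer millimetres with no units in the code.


cube([45, 44, 2084]);
translate([420, 0, 0]) cube([45, 44, 2084]);
translate([45, 0, 261]) cube([375, 44, 31]);
translate([45, 0, 586]) cube([375, 44, 31]);
translate([45, 0, 911]) cube([375, 44, 31]);
translate([45, 0, 1236]) cube([375, 44, 31]);
translate([45, 0, 1561]) cube([375, 44, 31]);
translate([45, 0, 1886]) cube([375, 44, 31]);


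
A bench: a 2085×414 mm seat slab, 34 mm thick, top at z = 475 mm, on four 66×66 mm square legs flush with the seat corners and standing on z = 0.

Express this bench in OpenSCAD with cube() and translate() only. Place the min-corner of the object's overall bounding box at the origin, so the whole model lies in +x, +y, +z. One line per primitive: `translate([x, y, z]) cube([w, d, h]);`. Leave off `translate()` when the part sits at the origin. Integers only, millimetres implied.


// leg_h = 475 − 34 = 441
translate([0, 0, 441]) cube([2085, 414, 34]);
cube([66, 66, 441]);
translate([0, 348, 0]) cube([66, 66, 441]);
translate([2019, 0, 0]) cube([66, 66, 441]);
translate([2019, 348, 0]) cube([66, 66, 441]);
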